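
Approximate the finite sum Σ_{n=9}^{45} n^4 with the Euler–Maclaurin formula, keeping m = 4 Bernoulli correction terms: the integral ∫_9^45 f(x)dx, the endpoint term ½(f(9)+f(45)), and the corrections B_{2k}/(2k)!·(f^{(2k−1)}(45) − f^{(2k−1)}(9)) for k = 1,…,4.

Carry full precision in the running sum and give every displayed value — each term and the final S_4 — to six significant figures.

S_4 ≈ 3.89775e+07

∫_9^45 x^4 dx evaluates to 3.68938e+07.
½[f(9) + f(45)] = ½[6561.00 + 4.10062e+06] = 2.05359e+06.
So far: 3.89474e+07.
Order-1 term: 1/12 · (364500 − 2916.00) = 30132.0.
Partial sum through k=1: 3.89775e+07.
Order-2 term: −1/720 · (1080.00 − 216.000) = -1.20000.
Partial sum through k=2: 3.89775e+07.
Order-3 term: 1/30240 · (0.00000 − 0.00000) = 0.00000.
Partial sum through k=3: 3.89775e+07.
Order-4 term: −1/1209600 · (0.00000 − 0.00000) = 0.00000.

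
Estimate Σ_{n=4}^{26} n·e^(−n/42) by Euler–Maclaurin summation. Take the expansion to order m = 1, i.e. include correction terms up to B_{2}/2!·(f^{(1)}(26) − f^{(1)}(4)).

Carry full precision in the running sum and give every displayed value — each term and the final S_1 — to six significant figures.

Integral: ∫_4^26 x·e^(−x/42) dx = 218.657.
Boundary: ½(f(4) + f(26)) = ½(3.63663 + 13.9999) = 8.81825.
So far: 227.475.
k=1: B_{2}/(2)! × [f^{(1)}(26) − f^{(1)}(4)] = 1/12 × (0.205126 − 0.822570) = -0.0514536.

S_1 ≈ 227.424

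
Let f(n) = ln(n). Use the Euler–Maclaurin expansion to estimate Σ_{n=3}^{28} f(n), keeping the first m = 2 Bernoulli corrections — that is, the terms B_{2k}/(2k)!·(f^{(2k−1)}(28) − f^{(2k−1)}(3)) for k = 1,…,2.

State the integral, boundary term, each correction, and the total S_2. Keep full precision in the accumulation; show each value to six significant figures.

S_2 ≈ 67.1966

The integral term ∫_3^28 ln(x) dx = 65.0059.
½[f(3) + f(28)] = ½[1.09861 + 3.33220] = 2.21541.
Running total after boundary: 67.2213.
Order-1 term: 1/12 · (0.0357143 − 0.333333) = -0.0248016.
Partial sum through k=1: 67.1965.
Order-2 term: −1/720 · (9.11079e-05 − 0.0740741) = 0.000102754.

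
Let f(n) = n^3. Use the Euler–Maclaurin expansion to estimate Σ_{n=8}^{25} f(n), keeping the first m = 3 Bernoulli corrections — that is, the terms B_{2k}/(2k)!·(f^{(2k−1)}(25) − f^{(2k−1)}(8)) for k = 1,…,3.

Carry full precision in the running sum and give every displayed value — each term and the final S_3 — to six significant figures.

S_3 ≈ 104841

∫_8^25 x^3 dx evaluates to 96632.2.
Endpoint term: (f(8) + f(25))/2 = (512.000 + 15625.0)/2 = 8068.50.
So far: 104701.
Correction k=1: B_{2}/2! · (f^{(1)}(25) − f^{(1)}(8)) = 1/12 · (1875.00 − 192.000) = 140.250.
Partial sum through k=1: 104841.
Correction k=2: B_{4}/4! · (f^{(3)}(25) − f^{(3)}(8)) = −1/720 · (6.00000 − 6.00000) = 0.00000.
Partial sum through k=2: 104841.
Correction k=3: B_{6}/6! · (f^{(5)}(25) − f^{(5)}(8)) = 1/30240 · (0.00000 − 0.00000) = 0.00000.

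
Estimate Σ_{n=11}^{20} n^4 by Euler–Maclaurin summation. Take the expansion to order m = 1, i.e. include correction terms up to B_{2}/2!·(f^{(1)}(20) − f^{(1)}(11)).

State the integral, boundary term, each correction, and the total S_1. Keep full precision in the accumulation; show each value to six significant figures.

S_1 ≈ 697333

The integral term ∫_11^20 x^4 dx = 607790.
½[f(11) + f(20)] = ½[14641.0 + 160000] = 87320.5.
So far: 695110.
Order-1 term: 1/12 · (32000.0 − 5324.00) = 2223.00.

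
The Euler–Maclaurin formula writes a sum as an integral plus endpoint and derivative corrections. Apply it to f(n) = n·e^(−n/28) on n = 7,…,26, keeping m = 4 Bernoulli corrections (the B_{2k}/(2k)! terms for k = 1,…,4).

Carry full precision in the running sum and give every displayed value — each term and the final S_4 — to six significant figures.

S_4 ≈ 173.623

The integral term ∫_7^26 x·e^(−x/28) dx = 165.807.
Boundary: ½(f(7) + f(26)) = ½(5.45161 + 10.2731) = 7.86233.
Running total after boundary: 173.669.
Correction k=1: B_{2}/2! · (f^{(1)}(26) − f^{(1)}(7)) = 1/12 · (0.0282227 − 0.584101) = -0.0463232.
Partial sum through k=1: 173.623.
Correction k=2: B_{4}/4! · (f^{(3)}(26) − f^{(3)}(7)) = −1/720 · (0.00104395 − 0.00273176) = 2.34418e-06.
Partial sum through k=2: 173.623.
Correction k=3: B_{6}/6! · (f^{(5)}(26) − f^{(5)}(7)) = 1/30240 · (2.61723e-06 − 6.01849e-06) = -1.12476e-10.
Partial sum through k=3: 173.623.
Correction k=4: B_{8}/8! · (f^{(7)}(26) − f^{(7)}(7)) = −1/1209600 · (4.97816e-09 − 1.09089e-08) = 4.90308e-15.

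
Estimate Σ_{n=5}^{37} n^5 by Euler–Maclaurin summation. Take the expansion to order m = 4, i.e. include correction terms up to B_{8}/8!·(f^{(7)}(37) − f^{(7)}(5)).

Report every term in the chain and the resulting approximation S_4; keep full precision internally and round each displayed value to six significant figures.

Integral: ∫_5^37 x^5 dx = 4.27618e+08.
Boundary: ½(f(5) + f(37)) = ½(3125.00 + 6.93440e+07) = 3.46735e+07.
Integral + boundary = 4.62292e+08.
k=1: B_{2}/(2)! × [f^{(1)}(37) − f^{(1)}(5)] = 1/12 × (9.37080e+06 − 3125.00) = 780640.
Running total after k=1: 4.63073e+08.
k=2: B_{4}/(4)! × [f^{(3)}(37) − f^{(3)}(5)] = −1/720 × (82140.0 − 1500.00) = -112.000.
Running total after k=2: 4.63073e+08.
k=3: B_{6}/(6)! × [f^{(5)}(37) − f^{(5)}(5)] = 1/30240 × (120.000 − 120.000) = 0.00000.
Running total after k=3: 4.63073e+08.
k=4: B_{8}/(8)! × [f^{(7)}(37) − f^{(7)}(5)] = −1/1209600 × (0.00000 − 0.00000) = 0.00000.

S_4 ≈ 4.63073e+08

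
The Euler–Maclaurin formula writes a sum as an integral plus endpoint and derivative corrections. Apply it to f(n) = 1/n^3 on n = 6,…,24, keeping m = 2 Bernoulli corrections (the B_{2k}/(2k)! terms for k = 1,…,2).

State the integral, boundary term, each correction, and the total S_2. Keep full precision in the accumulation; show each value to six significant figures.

S_2 ≈ 0.0155622

Integral: ∫_6^24 1/x^3 dx = 0.0130208.
Boundary: ½(f(6) + f(24)) = ½(0.00462963 + 7.23380e-05) = 0.00235098.
Integral + boundary = 0.0153718.
Correction k=1: B_{2}/2! · (f^{(1)}(24) − f^{(1)}(6)) = 1/12 · (-9.04225e-06 − (-0.00231481)) = 0.000192148.
Running total after k=1: 0.0155640.
Correction k=2: B_{4}/4! · (f^{(3)}(24) − f^{(3)}(6)) = −1/720 · (-3.13967e-07 − (-0.00128601)) = -1.78569e-06.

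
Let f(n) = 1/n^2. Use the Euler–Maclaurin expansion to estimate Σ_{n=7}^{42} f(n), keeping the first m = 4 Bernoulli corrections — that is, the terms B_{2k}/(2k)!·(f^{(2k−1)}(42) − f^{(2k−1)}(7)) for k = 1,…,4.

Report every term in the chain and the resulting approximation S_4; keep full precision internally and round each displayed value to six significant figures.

S_4 ≈ 0.130017

The integral term ∫_7^42 1/x^2 dx = 0.119048.
Endpoint term: (f(7) + f(42))/2 = (0.0204082 + 0.000566893)/2 = 0.0104875.
Running total after boundary: 0.129535.
Correction k=1: B_{2}/2! · (f^{(1)}(42) − f^{(1)}(7)) = 1/12 · (-2.69949e-05 − (-0.00583090)) = 0.000483659.
Partial sum through k=1: 0.130019.
Correction k=2: B_{4}/4! · (f^{(3)}(42) − f^{(3)}(7)) = −1/720 · (-1.83639e-07 − (-0.00142798)) = -1.98305e-06.
Partial sum through k=2: 0.130017.
Correction k=3: B_{6}/6! · (f^{(5)}(42) − f^{(5)}(7)) = 1/30240 · (-3.12311e-09 − (-0.000874271)) = 2.89110e-08.
Partial sum through k=3: 0.130017.
Correction k=4: B_{8}/8! · (f^{(7)}(42) − f^{(7)}(7)) = −1/1209600 · (-9.91464e-11 − (-0.000999167)) = -8.26031e-10.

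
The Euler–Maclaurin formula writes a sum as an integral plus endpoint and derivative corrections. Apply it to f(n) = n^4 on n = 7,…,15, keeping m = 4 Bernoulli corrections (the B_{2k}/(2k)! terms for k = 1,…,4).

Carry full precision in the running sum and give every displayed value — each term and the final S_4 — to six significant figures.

The integral term ∫_7^15 x^4 dx = 148514.
Endpoint term: (f(7) + f(15))/2 = (2401.00 + 50625.0)/2 = 26513.0.
So far: 175027.
k=1: B_{2}/(2)! × [f^{(1)}(15) − f^{(1)}(7)] = 1/12 × (13500.0 − 1372.00) = 1010.67.
Partial sum through k=1: 176037.
k=2: B_{4}/(4)! × [f^{(3)}(15) − f^{(3)}(7)] = −1/720 × (360.000 − 168.000) = -0.266667.
Partial sum through k=2: 176037.
k=3: B_{6}/(6)! × [f^{(5)}(15) − f^{(5)}(7)] = 1/30240 × (0.00000 − 0.00000) = 0.00000.
Partial sum through k=3: 176037.
k=4: B_{8}/(8)! × [f^{(7)}(15) − f^{(7)}(7)] = −1/1209600 × (0.00000 − 0.00000) = 0.00000.

S_4 ≈ 176037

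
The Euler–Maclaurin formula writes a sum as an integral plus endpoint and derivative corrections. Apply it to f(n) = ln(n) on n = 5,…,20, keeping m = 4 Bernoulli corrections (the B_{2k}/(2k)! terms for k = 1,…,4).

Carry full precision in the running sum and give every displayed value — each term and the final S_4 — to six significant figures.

S_4 ≈ 39.1576

∫_5^20 ln(x) dx evaluates to 36.8675.
½[f(5) + f(20)] = ½[1.60944 + 2.99573] = 2.30259.
Running total after boundary: 39.1700.
Correction k=1: B_{2}/2! · (f^{(1)}(20) − f^{(1)}(5)) = 1/12 · (0.0500000 − 0.200000) = -0.0125000.
After k=1: 39.1575.
Correction k=2: B_{4}/4! · (f^{(3)}(20) − f^{(3)}(5)) = −1/720 · (0.000250000 − 0.0160000) = 2.18750e-05.
After k=2: 39.1576.
Correction k=3: B_{6}/6! · (f^{(5)}(20) − f^{(5)}(5)) = 1/30240 · (7.50000e-06 − 0.00768000) = -2.53720e-07.
After k=3: 39.1576.
Correction k=4: B_{8}/8! · (f^{(7)}(20) − f^{(7)}(5)) = −1/1209600 · (5.62500e-07 − 0.00921600) = 7.61858e-09.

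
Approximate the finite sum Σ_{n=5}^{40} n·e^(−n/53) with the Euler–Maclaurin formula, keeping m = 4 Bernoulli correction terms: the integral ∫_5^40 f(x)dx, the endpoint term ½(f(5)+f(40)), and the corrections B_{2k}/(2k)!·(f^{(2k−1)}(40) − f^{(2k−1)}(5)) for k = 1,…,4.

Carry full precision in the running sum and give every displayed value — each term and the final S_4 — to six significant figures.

Integral: ∫_5^40 x·e^(−x/53) dx = 479.921.
Boundary: ½(f(5) + f(40)) = ½(4.54987 + 18.8057) = 11.6778.
Integral + boundary = 491.599.
k=1: B_{2}/(2)! × [f^{(1)}(40) − f^{(1)}(5)] = 1/12 × (0.115318 − 0.824127) = -0.0590674.
After k=1: 491.540.
k=2: B_{4}/(4)! × [f^{(3)}(40) − f^{(3)}(5)] = −1/720 × (0.000375794 − 0.000941287) = 7.85406e-07.
After k=2: 491.540.
k=3: B_{6}/(6)! × [f^{(5)}(40) − f^{(5)}(5)] = 1/30240 × (2.52949e-07 − 5.65748e-07) = -1.03439e-11.
After k=3: 491.540.
k=4: B_{8}/(8)! × [f^{(7)}(40) − f^{(7)}(5)] = −1/1209600 × (1.32473e-10 − 2.83517e-10) = 1.24871e-16.

S_4 ≈ 491.540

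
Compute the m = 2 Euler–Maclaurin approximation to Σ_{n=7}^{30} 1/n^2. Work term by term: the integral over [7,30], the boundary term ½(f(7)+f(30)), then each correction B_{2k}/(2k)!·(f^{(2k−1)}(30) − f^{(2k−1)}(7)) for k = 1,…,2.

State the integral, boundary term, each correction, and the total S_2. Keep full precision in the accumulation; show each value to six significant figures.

Integral: ∫_7^30 1/x^2 dx = 0.109524.
Boundary: ½(f(7) + f(30)) = ½(0.0204082 + 0.00111111) = 0.0107596.
So far: 0.120283.
Correction k=1: B_{2}/2! · (f^{(1)}(30) − f^{(1)}(7)) = 1/12 · (-7.40741e-05 − (-0.00583090)) = 0.000479736.
After k=1: 0.120763.
Correction k=2: B_{4}/4! · (f^{(3)}(30) − f^{(3)}(7)) = −1/720 · (-9.87654e-07 − (-0.00142798)) = -1.98193e-06.

S_2 ≈ 0.120761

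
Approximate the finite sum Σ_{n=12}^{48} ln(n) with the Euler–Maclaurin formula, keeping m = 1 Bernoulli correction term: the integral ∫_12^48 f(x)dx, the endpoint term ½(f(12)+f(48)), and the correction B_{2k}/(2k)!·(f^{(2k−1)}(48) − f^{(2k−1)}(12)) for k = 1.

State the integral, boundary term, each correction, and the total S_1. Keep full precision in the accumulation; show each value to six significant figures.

The integral term ∫_12^48 ln(x) dx = 119.999.
½[f(12) + f(48)] = ½[2.48491 + 3.87120] = 3.17805.
Integral + boundary = 123.177.
Order-1 term: 1/12 · (0.0208333 − 0.0833333) = -0.00520833.

S_1 ≈ 123.172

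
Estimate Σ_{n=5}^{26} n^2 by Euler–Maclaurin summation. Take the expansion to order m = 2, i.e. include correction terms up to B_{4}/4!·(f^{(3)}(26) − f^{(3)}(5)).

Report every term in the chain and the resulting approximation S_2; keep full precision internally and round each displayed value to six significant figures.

∫_5^26 x^2 dx evaluates to 5817.00.
Endpoint term: (f(5) + f(26))/2 = (25.0000 + 676.000)/2 = 350.500.
So far: 6167.50.
Correction k=1: B_{2}/2! · (f^{(1)}(26) − f^{(1)}(5)) = 1/12 · (52.0000 − 10.0000) = 3.50000.
Running total after k=1: 6171.00.
Correction k=2: B_{4}/4! · (f^{(3)}(26) − f^{(3)}(5)) = −1/720 · (0.00000 − 0.00000) = 0.00000.

S_2 ≈ 6171.00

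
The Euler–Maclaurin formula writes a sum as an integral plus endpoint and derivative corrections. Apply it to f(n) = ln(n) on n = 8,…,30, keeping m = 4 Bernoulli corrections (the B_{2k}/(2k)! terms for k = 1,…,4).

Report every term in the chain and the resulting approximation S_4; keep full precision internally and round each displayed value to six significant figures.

The integral term ∫_8^30 ln(x) dx = 63.4004.
½[f(8) + f(30)] = ½[2.07944 + 3.40120] = 2.74032.
So far: 66.1407.
Correction k=1: B_{2}/2! · (f^{(1)}(30) − f^{(1)}(8)) = 1/12 · (0.0333333 − 0.125000) = -0.00763889.
Partial sum through k=1: 66.1331.
Correction k=2: B_{4}/4! · (f^{(3)}(30) − f^{(3)}(8)) = −1/720 · (7.40741e-05 − 0.00390625) = 5.32247e-06.
Partial sum through k=2: 66.1331.
Correction k=3: B_{6}/6! · (f^{(5)}(30) − f^{(5)}(8)) = 1/30240 · (9.87654e-07 − 0.000732422) = -2.41876e-08.
Partial sum through k=3: 66.1331.
Correction k=4: B_{8}/8! · (f^{(7)}(30) − f^{(7)}(8)) = −1/1209600 · (3.29218e-08 − 0.000343323) = 2.83804e-10.

S_4 ≈ 66.1331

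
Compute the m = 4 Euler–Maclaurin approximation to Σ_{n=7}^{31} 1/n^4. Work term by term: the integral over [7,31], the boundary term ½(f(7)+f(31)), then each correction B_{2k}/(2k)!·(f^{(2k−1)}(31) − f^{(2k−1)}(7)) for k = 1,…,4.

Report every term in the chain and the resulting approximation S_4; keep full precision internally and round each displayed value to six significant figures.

The integral term ∫_7^31 1/x^4 dx = 0.000960628.
Boundary: ½(f(7) + f(31)) = ½(0.000416493 + 1.08281e-06) = 0.000208788.
So far: 0.00116942.
k=1: B_{2}/(2)! × [f^{(1)}(31) − f^{(1)}(7)] = 1/12 × (-1.39718e-07 − (-0.000237996)) = 1.98214e-05.
Partial sum through k=1: 0.00118924.
k=2: B_{4}/(4)! × [f^{(3)}(31) − f^{(3)}(7)] = −1/720 × (-4.36164e-09 − (-0.000145712)) = -2.02372e-07.
Partial sum through k=2: 0.00118904.
k=3: B_{6}/(6)! × [f^{(5)}(31) − f^{(5)}(7)] = 1/30240 × (-2.54164e-10 − (-0.000166528)) = 5.50687e-09.
Partial sum through k=3: 0.00118904.
k=4: B_{8}/(8)! × [f^{(7)}(31) − f^{(7)}(7)] = −1/1209600 × (-2.38031e-11 − (-0.000305868)) = -2.52867e-10.

S_4 ≈ 0.00118904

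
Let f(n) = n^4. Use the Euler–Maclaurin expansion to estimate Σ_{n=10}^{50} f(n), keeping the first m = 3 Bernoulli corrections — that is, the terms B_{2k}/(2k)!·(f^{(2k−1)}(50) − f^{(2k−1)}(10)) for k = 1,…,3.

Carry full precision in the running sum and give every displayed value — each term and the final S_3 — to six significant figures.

Integral: ∫_10^50 x^4 dx = 6.24800e+07.
Boundary: ½(f(10) + f(50)) = ½(10000.0 + 6.25000e+06) = 3.13000e+06.
So far: 6.56100e+07.
k=1: B_{2}/(2)! × [f^{(1)}(50) − f^{(1)}(10)] = 1/12 × (500000 − 4000.00) = 41333.3.
Partial sum through k=1: 6.56513e+07.
k=2: B_{4}/(4)! × [f^{(3)}(50) − f^{(3)}(10)] = −1/720 × (1200.00 − 240.000) = -1.33333.
Partial sum through k=2: 6.56513e+07.
k=3: B_{6}/(6)! × [f^{(5)}(50) − f^{(5)}(10)] = 1/30240 × (0.00000 − 0.00000) = 0.00000.

S_3 ≈ 6.56513e+07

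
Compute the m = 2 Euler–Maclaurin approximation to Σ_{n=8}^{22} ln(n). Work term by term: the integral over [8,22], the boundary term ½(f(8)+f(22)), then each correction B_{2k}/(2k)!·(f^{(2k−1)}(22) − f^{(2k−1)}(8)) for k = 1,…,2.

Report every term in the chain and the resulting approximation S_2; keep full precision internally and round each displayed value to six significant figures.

The integral term ∫_8^22 ln(x) dx = 37.3674.
Boundary: ½(f(8) + f(22)) = ½(2.07944 + 3.09104) = 2.58524.
So far: 39.9526.
Order-1 term: 1/12 · (0.0454545 − 0.125000) = -0.00662879.
Partial sum through k=1: 39.9460.
Order-2 term: −1/720 · (0.000187829 − 0.00390625) = 5.16447e-06.

S_2 ≈ 39.9460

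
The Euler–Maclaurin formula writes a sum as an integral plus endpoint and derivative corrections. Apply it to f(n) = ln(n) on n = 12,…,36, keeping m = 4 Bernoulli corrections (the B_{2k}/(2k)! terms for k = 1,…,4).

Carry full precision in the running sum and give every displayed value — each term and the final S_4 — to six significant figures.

The integral term ∫_12^36 ln(x) dx = 75.1878.
Boundary: ½(f(12) + f(36)) = ½(2.48491 + 3.58352) = 3.03421.
Integral + boundary = 78.2220.
Order-1 term: 1/12 · (0.0277778 − 0.0833333) = -0.00462963.
Partial sum through k=1: 78.2174.
Order-2 term: −1/720 · (4.28669e-05 − 0.00115741) = 1.54797e-06.
Partial sum through k=2: 78.2174.
Order-3 term: 1/30240 · (3.96916e-07 − 9.64506e-05) = -3.17638e-09.
Partial sum through k=3: 78.2174.
Order-4 term: −1/1209600 · (9.18787e-09 − 2.00939e-05) = 1.66044e-11.

S_4 ≈ 78.2174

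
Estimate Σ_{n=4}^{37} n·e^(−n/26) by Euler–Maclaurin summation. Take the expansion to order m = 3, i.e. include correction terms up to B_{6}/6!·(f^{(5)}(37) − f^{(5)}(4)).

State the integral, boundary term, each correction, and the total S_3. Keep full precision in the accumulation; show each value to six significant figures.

The integral term ∫_4^37 x·e^(−x/26) dx = 274.064.
Boundary: ½(f(4) + f(37)) = ½(3.42962 + 8.91594) = 6.17278.
So far: 280.237.
Correction k=1: B_{2}/2! · (f^{(1)}(37) − f^{(1)}(4)) = 1/12 · (-0.101949 − 0.725496) = -0.0689538.
After k=1: 280.168.
Correction k=2: B_{4}/4! · (f^{(3)}(37) − f^{(3)}(4)) = −1/720 · (0.000562120 − 0.00360992) = 4.23305e-06.
After k=2: 280.168.
Correction k=3: B_{6}/6! · (f^{(5)}(37) − f^{(5)}(4)) = 1/30240 · (1.88617e-06 − 9.09262e-06) = -2.38309e-10.

S_3 ≈ 280.168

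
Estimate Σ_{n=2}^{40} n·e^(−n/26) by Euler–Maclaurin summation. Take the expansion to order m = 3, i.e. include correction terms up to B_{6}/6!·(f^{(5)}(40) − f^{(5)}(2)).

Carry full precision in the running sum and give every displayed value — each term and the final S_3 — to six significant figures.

S_3 ≈ 310.795

The integral term ∫_2^40 x·e^(−x/26) dx = 305.655.
Boundary: ½(f(2) + f(40)) = ½(1.85192 + 8.58845) = 5.22018.
Running total after boundary: 310.875.
Order-1 term: 1/12 · (-0.115614 − 0.854733) = -0.0808623.
Partial sum through k=1: 310.795.
Order-2 term: −1/720 · (0.000464214 − 0.00400393) = 4.91627e-06.
Partial sum through k=2: 310.795.
Order-3 term: 1/30240 · (1.62641e-06 − 9.97553e-06) = -2.76095e-10.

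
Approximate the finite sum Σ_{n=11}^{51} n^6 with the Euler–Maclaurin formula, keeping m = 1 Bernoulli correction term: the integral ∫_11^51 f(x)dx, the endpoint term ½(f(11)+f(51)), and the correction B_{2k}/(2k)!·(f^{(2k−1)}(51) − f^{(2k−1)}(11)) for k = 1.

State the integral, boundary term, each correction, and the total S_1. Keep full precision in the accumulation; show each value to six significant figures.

S_1 ≈ 1.37170e+11

Integral: ∫_11^51 x^6 dx = 1.28199e+11.
½[f(11) + f(51)] = ½[1.77156e+06 + 1.75963e+10] = 8.79903e+09.
Running total after boundary: 1.36998e+11.
k=1: B_{2}/(2)! × [f^{(1)}(51) − f^{(1)}(11)] = 1/12 × (2.07015e+09 − 966306) = 1.72432e+08.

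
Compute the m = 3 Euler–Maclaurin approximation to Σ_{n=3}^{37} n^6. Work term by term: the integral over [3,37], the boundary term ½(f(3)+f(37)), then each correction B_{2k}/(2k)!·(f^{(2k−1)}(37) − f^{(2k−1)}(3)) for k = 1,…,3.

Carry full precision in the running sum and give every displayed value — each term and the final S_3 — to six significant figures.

S_3 ≈ 1.48792e+10

Integral: ∫_3^37 x^6 dx = 1.35617e+10.
Endpoint term: (f(3) + f(37))/2 = (729.000 + 2.56573e+09)/2 = 1.28286e+09.
Running total after boundary: 1.48446e+10.
Correction k=1: B_{2}/2! · (f^{(1)}(37) − f^{(1)}(3)) = 1/12 · (4.16064e+08 − 1458.00) = 3.46719e+07.
Partial sum through k=1: 1.48792e+10.
Correction k=2: B_{4}/4! · (f^{(3)}(37) − f^{(3)}(3)) = −1/720 · (6.07836e+06 − 3240.00) = -8437.67.
Partial sum through k=2: 1.48792e+10.
Correction k=3: B_{6}/6! · (f^{(5)}(37) − f^{(5)}(3)) = 1/30240 · (26640.0 − 2160.00) = 0.809524.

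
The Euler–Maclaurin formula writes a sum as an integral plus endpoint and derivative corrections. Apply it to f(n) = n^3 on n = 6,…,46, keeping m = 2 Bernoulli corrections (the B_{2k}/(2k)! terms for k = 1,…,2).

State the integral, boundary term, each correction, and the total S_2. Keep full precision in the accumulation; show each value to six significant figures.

S_2 ≈ 1.16834e+06

Integral: ∫_6^46 x^3 dx = 1.11904e+06.
Boundary: ½(f(6) + f(46)) = ½(216.000 + 97336.0) = 48776.0.
So far: 1.16782e+06.
Correction k=1: B_{2}/2! · (f^{(1)}(46) − f^{(1)}(6)) = 1/12 · (6348.00 − 108.000) = 520.000.
After k=1: 1.16834e+06.
Correction k=2: B_{4}/4! · (f^{(3)}(46) − f^{(3)}(6)) = −1/720 · (6.00000 − 6.00000) = 0.00000.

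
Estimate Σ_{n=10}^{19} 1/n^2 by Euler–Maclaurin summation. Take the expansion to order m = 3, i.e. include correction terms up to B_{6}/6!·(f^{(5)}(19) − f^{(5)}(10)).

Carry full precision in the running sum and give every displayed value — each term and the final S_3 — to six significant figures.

∫_10^19 1/x^2 dx evaluates to 0.0473684.
½[f(10) + f(19)] = ½[0.0100000 + 0.00277008] = 0.00638504.
So far: 0.0537535.
Order-1 term: 1/12 · (-0.000291588 − (-0.00200000)) = 0.000142368.
After k=1: 0.0538958.
Order-2 term: −1/720 · (-9.69267e-06 − (-0.000240000)) = -3.19871e-07.
After k=2: 0.0538955.
Order-3 term: 1/30240 · (-8.05485e-07 − (-7.20000e-05)) = 2.35432e-09.

S_3 ≈ 0.0538955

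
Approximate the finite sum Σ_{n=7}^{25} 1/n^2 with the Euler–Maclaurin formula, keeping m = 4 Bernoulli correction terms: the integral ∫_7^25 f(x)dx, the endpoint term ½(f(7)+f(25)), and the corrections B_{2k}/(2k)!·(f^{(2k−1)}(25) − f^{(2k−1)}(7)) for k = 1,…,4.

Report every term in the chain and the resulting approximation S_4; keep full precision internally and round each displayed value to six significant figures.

S_4 ≈ 0.114335

The integral term ∫_7^25 1/x^2 dx = 0.102857.
Boundary: ½(f(7) + f(25)) = ½(0.0204082 + 0.00160000) = 0.0110041.
Running total after boundary: 0.113861.
Order-1 term: 1/12 · (-0.000128000 − (-0.00583090)) = 0.000475242.
Running total after k=1: 0.114336.
Order-2 term: −1/720 · (-2.45760e-06 − (-0.00142798)) = -1.97989e-06.
Running total after k=2: 0.114334.
Order-3 term: 1/30240 · (-1.17965e-07 − (-0.000874271)) = 2.89072e-08.
Running total after k=3: 0.114335.
Order-4 term: −1/1209600 · (-1.05696e-08 − (-0.000999167)) = -8.26022e-10.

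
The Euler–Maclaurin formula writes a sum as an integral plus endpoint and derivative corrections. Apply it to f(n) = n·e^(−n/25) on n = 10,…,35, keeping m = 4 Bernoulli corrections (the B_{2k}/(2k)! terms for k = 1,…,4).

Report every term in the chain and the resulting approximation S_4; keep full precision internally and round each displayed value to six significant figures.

S_4 ≈ 224.260

Integral: ∫_10^35 x·e^(−x/25) dx = 216.635.
Boundary: ½(f(10) + f(35)) = ½(6.70320 + 8.63089) = 7.66705.
Running total after boundary: 224.302.
k=1: B_{2}/(2)! × [f^{(1)}(35) − f^{(1)}(10)] = 1/12 × (-0.0986388 − 0.402192) = -0.0417359.
Partial sum through k=1: 224.260.
k=2: B_{4}/(4)! × [f^{(3)}(35) − f^{(3)}(10)] = −1/720 × (0.000631288 − 0.00278853) = 2.99617e-06.
Partial sum through k=2: 224.260.
k=3: B_{6}/(6)! × [f^{(5)}(35) − f^{(5)}(10)] = 1/30240 × (2.27264e-06 − 7.89369e-06) = -1.85881e-10.
Partial sum through k=3: 224.260.
k=4: B_{8}/(8)! × [f^{(7)}(35) − f^{(7)}(10)] = −1/1209600 × (5.65634e-09 − 1.81212e-08) = 1.03049e-14.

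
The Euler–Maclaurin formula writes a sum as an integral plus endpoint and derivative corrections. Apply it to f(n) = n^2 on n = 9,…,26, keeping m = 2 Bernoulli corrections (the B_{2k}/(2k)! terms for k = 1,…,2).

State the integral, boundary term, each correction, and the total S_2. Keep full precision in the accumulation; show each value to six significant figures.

The integral term ∫_9^26 x^2 dx = 5615.67.
Boundary: ½(f(9) + f(26)) = ½(81.0000 + 676.000) = 378.500.
Integral + boundary = 5994.17.
k=1: B_{2}/(2)! × [f^{(1)}(26) − f^{(1)}(9)] = 1/12 × (52.0000 − 18.0000) = 2.83333.
Partial sum through k=1: 5997.00.
k=2: B_{4}/(4)! × [f^{(3)}(26) − f^{(3)}(9)] = −1/720 × (0.00000 − 0.00000) = 0.00000.

S_2 ≈ 5997.00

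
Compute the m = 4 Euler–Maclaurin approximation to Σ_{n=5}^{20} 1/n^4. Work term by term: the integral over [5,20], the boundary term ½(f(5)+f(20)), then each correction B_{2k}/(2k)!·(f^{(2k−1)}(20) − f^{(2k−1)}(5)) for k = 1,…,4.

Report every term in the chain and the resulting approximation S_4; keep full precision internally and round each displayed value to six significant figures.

The integral term ∫_5^20 1/x^4 dx = 0.00262500.
½[f(5) + f(20)] = ½[0.00160000 + 6.25000e-06] = 0.000803125.
Integral + boundary = 0.00342813.
Order-1 term: 1/12 · (-1.25000e-06 − (-0.00128000)) = 0.000106562.
Running total after k=1: 0.00353469.
Order-2 term: −1/720 · (-9.37500e-08 − (-0.00153600)) = -2.13320e-06.
Running total after k=2: 0.00353255.
Order-3 term: 1/30240 · (-1.31250e-08 − (-0.00344064)) = 1.13777e-07.
Running total after k=3: 0.00353267.
Order-4 term: −1/1209600 · (-2.95313e-09 − (-0.0123863)) = -1.02400e-08.

S_4 ≈ 0.00353266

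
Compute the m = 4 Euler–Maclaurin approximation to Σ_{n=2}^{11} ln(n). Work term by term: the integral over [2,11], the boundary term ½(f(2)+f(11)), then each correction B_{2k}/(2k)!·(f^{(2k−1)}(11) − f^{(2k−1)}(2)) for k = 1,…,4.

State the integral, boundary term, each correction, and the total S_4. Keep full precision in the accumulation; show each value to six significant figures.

S_4 ≈ 17.5023

Integral: ∫_2^11 ln(x) dx = 15.9906.
½[f(2) + f(11)] = ½[0.693147 + 2.39790] = 1.54552.
Integral + boundary = 17.5361.
Order-1 term: 1/12 · (0.0909091 − 0.500000) = -0.0340909.
After k=1: 17.5020.
Order-2 term: −1/720 · (0.00150263 − 0.250000) = 0.000345135.
After k=2: 17.5023.
Order-3 term: 1/30240 · (0.000149021 − 0.750000) = -2.47967e-05.
After k=3: 17.5023.
Order-4 term: −1/1209600 · (3.69474e-05 − 5.62500) = 4.65027e-06.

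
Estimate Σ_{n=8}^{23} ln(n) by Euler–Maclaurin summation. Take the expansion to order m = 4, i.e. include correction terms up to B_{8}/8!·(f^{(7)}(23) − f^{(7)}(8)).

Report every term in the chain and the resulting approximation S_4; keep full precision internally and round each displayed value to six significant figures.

Integral: ∫_8^23 ln(x) dx = 40.4808.
½[f(8) + f(23)] = ½[2.07944 + 3.13549] = 2.60747.
Running total after boundary: 43.0883.
Correction k=1: B_{2}/2! · (f^{(1)}(23) − f^{(1)}(8)) = 1/12 · (0.0434783 − 0.125000) = -0.00679348.
After k=1: 43.0815.
Correction k=2: B_{4}/4! · (f^{(3)}(23) − f^{(3)}(8)) = −1/720 · (0.000164379 − 0.00390625) = 5.19704e-06.
After k=2: 43.0815.
Correction k=3: B_{6}/6! · (f^{(5)}(23) − f^{(5)}(8)) = 1/30240 · (3.72883e-06 − 0.000732422) = -2.40970e-08.
After k=3: 43.0815.
Correction k=4: B_{8}/8! · (f^{(7)}(23) − f^{(7)}(8)) = −1/1209600 · (2.11465e-07 − 0.000343323) = 2.83657e-10.

S_4 ≈ 43.0815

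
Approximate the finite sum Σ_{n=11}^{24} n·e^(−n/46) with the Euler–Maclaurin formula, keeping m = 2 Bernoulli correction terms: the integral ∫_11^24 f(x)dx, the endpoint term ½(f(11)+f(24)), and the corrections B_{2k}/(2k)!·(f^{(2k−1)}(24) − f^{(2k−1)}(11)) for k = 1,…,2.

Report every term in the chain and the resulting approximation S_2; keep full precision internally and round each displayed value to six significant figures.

S_2 ≈ 164.729

∫_11^24 x·e^(−x/46) dx evaluates to 153.303.
Endpoint term: (f(11) + f(24))/2 = (8.66043 + 14.2437)/2 = 11.4521.
So far: 164.755.
Correction k=1: B_{2}/2! · (f^{(1)}(24) − f^{(1)}(11)) = 1/12 · (0.283842 − 0.599042) = -0.0262667.
Partial sum through k=1: 164.729.
Correction k=2: B_{4}/4! · (f^{(3)}(24) − f^{(3)}(11)) = −1/720 · (0.000695093 − 0.00102725) = 4.61333e-07.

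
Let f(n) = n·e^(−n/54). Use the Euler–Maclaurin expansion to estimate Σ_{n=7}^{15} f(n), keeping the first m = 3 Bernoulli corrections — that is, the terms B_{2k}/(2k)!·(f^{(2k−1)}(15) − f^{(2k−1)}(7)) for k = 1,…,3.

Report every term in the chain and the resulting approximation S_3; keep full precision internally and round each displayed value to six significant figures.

∫_7^15 x·e^(−x/54) dx evaluates to 71.2028.
Endpoint term: (f(7) + f(15))/2 = (6.14894 + 11.3620)/2 = 8.75546.
Integral + boundary = 79.9582.
Order-1 term: 1/12 · (0.547058 − 0.764551) = -0.0181244.
Running total after k=1: 79.9401.
Order-2 term: −1/720 · (0.000707129 − 0.000864675) = 2.18814e-07.
Running total after k=2: 79.9401.
Order-3 term: 1/30240 · (4.20663e-07 − 5.03141e-07) = -2.72745e-12.

S_3 ≈ 79.9401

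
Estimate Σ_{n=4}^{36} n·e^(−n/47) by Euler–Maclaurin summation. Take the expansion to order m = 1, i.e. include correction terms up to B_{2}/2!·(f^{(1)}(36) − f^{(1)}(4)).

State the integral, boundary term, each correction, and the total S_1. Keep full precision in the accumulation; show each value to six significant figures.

S_1 ≈ 398.053

∫_4^36 x·e^(−x/47) dx evaluates to 387.909.
Endpoint term: (f(4) + f(36))/2 = (3.67366 + 16.7360)/2 = 10.2048.
Running total after boundary: 398.114.
k=1: B_{2}/(2)! × [f^{(1)}(36) − f^{(1)}(4)] = 1/12 × (0.108804 − 0.840252) = -0.0609540.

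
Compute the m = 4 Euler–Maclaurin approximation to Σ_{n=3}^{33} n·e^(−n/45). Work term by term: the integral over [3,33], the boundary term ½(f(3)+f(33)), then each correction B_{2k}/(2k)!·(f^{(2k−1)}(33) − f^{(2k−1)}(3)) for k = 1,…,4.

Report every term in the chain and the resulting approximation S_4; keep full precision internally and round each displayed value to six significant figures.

∫_3^33 x·e^(−x/45) dx evaluates to 334.823.
Endpoint term: (f(3) + f(33))/2 = (2.80652 + 15.8501)/2 = 9.32830.
So far: 344.152.
k=1: B_{2}/(2)! × [f^{(1)}(33) − f^{(1)}(3)] = 1/12 × (0.128081 − 0.873140) = -0.0620882.
Running total after k=1: 344.090.
k=2: B_{4}/(4)! × [f^{(3)}(33) − f^{(3)}(3)] = −1/720 × (0.000537626 − 0.00135514) = 1.13543e-06.
Running total after k=2: 344.090.
k=3: B_{6}/(6)! × [f^{(5)}(33) − f^{(5)}(3)] = 1/30240 × (4.99754e-07 − 1.12548e-06) = -2.06920e-11.
Running total after k=3: 344.090.
k=4: B_{8}/(8)! × [f^{(7)}(33) − f^{(7)}(3)] = −1/1209600 × (3.62476e-10 − 7.81113e-10) = 3.46096e-16.

S_4 ≈ 344.090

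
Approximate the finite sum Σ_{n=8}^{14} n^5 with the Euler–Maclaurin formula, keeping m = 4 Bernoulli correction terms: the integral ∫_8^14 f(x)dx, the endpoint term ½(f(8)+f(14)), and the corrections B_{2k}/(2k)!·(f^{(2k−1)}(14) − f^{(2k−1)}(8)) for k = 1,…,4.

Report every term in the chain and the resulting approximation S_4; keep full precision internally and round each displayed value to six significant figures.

∫_8^14 x^5 dx evaluates to 1.21123e+06.
Boundary: ½(f(8) + f(14)) = ½(32768.0 + 537824) = 285296.
Integral + boundary = 1.49653e+06.
Correction k=1: B_{2}/2! · (f^{(1)}(14) − f^{(1)}(8)) = 1/12 · (192080 − 20480.0) = 14300.0.
Running total after k=1: 1.51083e+06.
Correction k=2: B_{4}/4! · (f^{(3)}(14) − f^{(3)}(8)) = −1/720 · (11760.0 − 3840.00) = -11.0000.
Running total after k=2: 1.51082e+06.
Correction k=3: B_{6}/6! · (f^{(5)}(14) − f^{(5)}(8)) = 1/30240 · (120.000 − 120.000) = 0.00000.
Running total after k=3: 1.51082e+06.
Correction k=4: B_{8}/8! · (f^{(7)}(14) − f^{(7)}(8)) = −1/1209600 · (0.00000 − 0.00000) = 0.00000.

S_4 ≈ 1.51082e+06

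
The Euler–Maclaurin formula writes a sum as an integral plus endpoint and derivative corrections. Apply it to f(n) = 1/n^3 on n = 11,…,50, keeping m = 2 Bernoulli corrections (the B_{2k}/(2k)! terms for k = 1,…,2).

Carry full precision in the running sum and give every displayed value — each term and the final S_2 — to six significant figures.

S_2 ≈ 0.00432888

Integral: ∫_11^50 1/x^3 dx = 0.00393223.
½[f(11) + f(50)] = ½[0.000751315 + 8.00000e-06] = 0.000379657.
Running total after boundary: 0.00431189.
Order-1 term: 1/12 · (-4.80000e-07 − (-0.000204904)) = 1.70353e-05.
Partial sum through k=1: 0.00432892.
Order-2 term: −1/720 · (-3.84000e-09 − (-3.38684e-05)) = -4.70342e-08.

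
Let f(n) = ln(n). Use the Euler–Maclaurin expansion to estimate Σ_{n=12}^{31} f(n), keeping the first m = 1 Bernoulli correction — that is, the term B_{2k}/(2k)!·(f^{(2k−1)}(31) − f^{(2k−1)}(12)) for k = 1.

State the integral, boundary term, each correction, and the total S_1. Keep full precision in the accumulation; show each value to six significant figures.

S_1 ≈ 60.5899

∫_12^31 ln(x) dx evaluates to 57.6347.
½[f(12) + f(31)] = ½[2.48491 + 3.43399] = 2.95945.
So far: 60.5942.
k=1: B_{2}/(2)! × [f^{(1)}(31) − f^{(1)}(12)] = 1/12 × (0.0322581 − 0.0833333) = -0.00425627.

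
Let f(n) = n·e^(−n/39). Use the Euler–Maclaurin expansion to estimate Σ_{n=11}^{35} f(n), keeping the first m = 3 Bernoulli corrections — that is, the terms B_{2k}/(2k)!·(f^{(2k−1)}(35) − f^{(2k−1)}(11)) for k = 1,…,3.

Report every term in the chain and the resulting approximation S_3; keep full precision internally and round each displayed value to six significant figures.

∫_11^35 x·e^(−x/39) dx evaluates to 294.386.
½[f(11) + f(35)] = ½[8.29659 + 14.2665] = 11.2815.
Running total after boundary: 305.667.
Order-1 term: 1/12 · (0.0418065 − 0.541502) = -0.0416413.
Partial sum through k=1: 305.626.
Order-2 term: −1/720 · (0.000563467 − 0.00134778) = 1.08932e-06.
Partial sum through k=2: 305.626.
Order-3 term: 1/30240 · (7.22846e-07 − 1.53816e-06) = -2.69615e-11.

S_3 ≈ 305.626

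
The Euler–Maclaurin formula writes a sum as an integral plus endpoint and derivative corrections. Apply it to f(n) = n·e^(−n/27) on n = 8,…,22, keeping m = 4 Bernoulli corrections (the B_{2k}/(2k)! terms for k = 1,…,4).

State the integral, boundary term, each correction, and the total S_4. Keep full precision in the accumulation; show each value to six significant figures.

The integral term ∫_8^22 x·e^(−x/27) dx = 116.951.
Endpoint term: (f(8) + f(22))/2 = (5.94854 + 9.73987)/2 = 7.84420.
Running total after boundary: 124.795.
k=1: B_{2}/(2)! × [f^{(1)}(22) − f^{(1)}(8)] = 1/12 × (0.0819854 − 0.523251) = -0.0367721.
Running total after k=1: 124.758.
k=2: B_{4}/(4)! × [f^{(3)}(22) − f^{(3)}(8)] = −1/720 × (0.00132706 − 0.00275773) = 1.98704e-06.
Running total after k=2: 124.758.
k=3: B_{6}/(6)! × [f^{(5)}(22) − f^{(5)}(8)] = 1/30240 × (3.48650e-06 − 6.58120e-06) = -1.02338e-10.
Running total after k=3: 124.758.
k=4: B_{8}/(8)! × [f^{(7)}(22) − f^{(7)}(8)] = −1/1209600 × (7.06807e-09 − 1.28663e-08) = 4.79348e-15.

S_4 ≈ 124.758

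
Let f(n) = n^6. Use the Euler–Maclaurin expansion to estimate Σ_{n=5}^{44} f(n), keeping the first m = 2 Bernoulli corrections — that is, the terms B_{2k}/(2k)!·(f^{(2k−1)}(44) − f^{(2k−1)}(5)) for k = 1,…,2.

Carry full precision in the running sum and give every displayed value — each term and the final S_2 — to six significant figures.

The integral term ∫_5^44 x^6 dx = 4.56111e+10.
½[f(5) + f(44)] = ½[15625.0 + 7.25631e+09] = 3.62816e+09.
Integral + boundary = 4.92393e+10.
k=1: B_{2}/(2)! × [f^{(1)}(44) − f^{(1)}(5)] = 1/12 × (9.89497e+08 − 18750.0) = 8.24565e+07.
After k=1: 4.93217e+10.
k=2: B_{4}/(4)! × [f^{(3)}(44) − f^{(3)}(5)] = −1/720 × (1.02221e+07 − 15000.0) = -14176.5.

S_2 ≈ 4.93217e+10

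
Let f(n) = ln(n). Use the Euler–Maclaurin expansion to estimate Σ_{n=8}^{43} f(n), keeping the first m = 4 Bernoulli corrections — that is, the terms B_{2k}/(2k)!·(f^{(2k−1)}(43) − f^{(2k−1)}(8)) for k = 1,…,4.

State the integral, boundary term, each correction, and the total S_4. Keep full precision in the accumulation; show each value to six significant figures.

∫_8^43 ln(x) dx evaluates to 110.096.
Boundary: ½(f(8) + f(43)) = ½(2.07944 + 3.76120) = 2.92032.
Running total after boundary: 113.016.
Correction k=1: B_{2}/2! · (f^{(1)}(43) − f^{(1)}(8)) = 1/12 · (0.0232558 − 0.125000) = -0.00847868.
After k=1: 113.008.
Correction k=2: B_{4}/4! · (f^{(3)}(43) − f^{(3)}(8)) = −1/720 · (2.51550e-05 − 0.00390625) = 5.39041e-06.
After k=2: 113.008.
Correction k=3: B_{6}/6! · (f^{(5)}(43) − f^{(5)}(8)) = 1/30240 · (1.63256e-07 − 0.000732422) = -2.42149e-08.
After k=3: 113.008.
Correction k=4: B_{8}/8! · (f^{(7)}(43) − f^{(7)}(8)) = −1/1209600 · (2.64883e-09 − 0.000343323) = 2.83829e-10.

S_4 ≈ 113.008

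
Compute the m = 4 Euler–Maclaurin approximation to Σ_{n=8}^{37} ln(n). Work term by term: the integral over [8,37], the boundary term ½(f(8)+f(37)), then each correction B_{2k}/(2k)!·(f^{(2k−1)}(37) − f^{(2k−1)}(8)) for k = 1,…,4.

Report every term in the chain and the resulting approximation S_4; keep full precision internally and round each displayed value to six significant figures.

∫_8^37 ln(x) dx evaluates to 87.9684.
½[f(8) + f(37)] = ½[2.07944 + 3.61092] = 2.84518.
So far: 90.8136.
k=1: B_{2}/(2)! × [f^{(1)}(37) − f^{(1)}(8)] = 1/12 × (0.0270270 − 0.125000) = -0.00816441.
Partial sum through k=1: 90.8054.
k=2: B_{4}/(4)! × [f^{(3)}(37) − f^{(3)}(8)] = −1/720 × (3.94843e-05 − 0.00390625) = 5.37051e-06.
Partial sum through k=2: 90.8055.
k=3: B_{6}/(6)! × [f^{(5)}(37) − f^{(5)}(8)] = 1/30240 × (3.46101e-07 − 0.000732422) = -2.42089e-08.
Partial sum through k=3: 90.8055.
k=4: B_{8}/(8)! × [f^{(7)}(37) − f^{(7)}(8)] = −1/1209600 × (7.58439e-09 − 0.000343323) = 2.83825e-10.

S_4 ≈ 90.8055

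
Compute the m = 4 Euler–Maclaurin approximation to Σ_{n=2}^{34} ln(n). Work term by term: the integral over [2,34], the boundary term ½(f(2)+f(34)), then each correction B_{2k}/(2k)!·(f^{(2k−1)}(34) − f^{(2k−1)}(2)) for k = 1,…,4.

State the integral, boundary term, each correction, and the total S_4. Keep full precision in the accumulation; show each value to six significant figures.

The integral term ∫_2^34 ln(x) dx = 86.5100.
Endpoint term: (f(2) + f(34))/2 = (0.693147 + 3.52636)/2 = 2.10975.
So far: 88.6197.
Order-1 term: 1/12 · (0.0294118 − 0.500000) = -0.0392157.
Partial sum through k=1: 88.5805.
Order-2 term: −1/720 · (5.08854e-05 − 0.250000) = 0.000347152.
Partial sum through k=2: 88.5808.
Order-3 term: 1/30240 · (5.28222e-07 − 0.750000) = -2.48016e-05.
Partial sum through k=3: 88.5808.
Order-4 term: −1/1209600 · (1.37082e-08 − 5.62500) = 4.65030e-06.

S_4 ≈ 88.5808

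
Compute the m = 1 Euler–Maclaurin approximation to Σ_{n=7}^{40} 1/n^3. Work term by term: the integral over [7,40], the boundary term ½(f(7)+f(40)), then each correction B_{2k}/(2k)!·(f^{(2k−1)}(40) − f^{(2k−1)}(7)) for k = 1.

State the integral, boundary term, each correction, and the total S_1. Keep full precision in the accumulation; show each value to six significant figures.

∫_7^40 1/x^3 dx evaluates to 0.00989158.
Endpoint term: (f(7) + f(40))/2 = (0.00291545 + 1.56250e-05)/2 = 0.00146554.
Running total after boundary: 0.0113571.
k=1: B_{2}/(2)! × [f^{(1)}(40) − f^{(1)}(7)] = 1/12 × (-1.17187e-06 − (-0.00124948)) = 0.000104026.

S_1 ≈ 0.0114611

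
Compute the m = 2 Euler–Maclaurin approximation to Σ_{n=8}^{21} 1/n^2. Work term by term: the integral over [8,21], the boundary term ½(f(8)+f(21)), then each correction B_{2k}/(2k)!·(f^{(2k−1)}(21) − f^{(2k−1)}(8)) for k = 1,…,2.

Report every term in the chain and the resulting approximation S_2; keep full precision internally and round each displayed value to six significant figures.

S_2 ≈ 0.0866338

The integral term ∫_8^21 1/x^2 dx = 0.0773810.
Boundary: ½(f(8) + f(21)) = ½(0.0156250 + 0.00226757) = 0.00894629.
So far: 0.0863272.
Correction k=1: B_{2}/2! · (f^{(1)}(21) − f^{(1)}(8)) = 1/12 · (-0.000215959 − (-0.00390625)) = 0.000307524.
Partial sum through k=1: 0.0866348.
Correction k=2: B_{4}/4! · (f^{(3)}(21) − f^{(3)}(8)) = −1/720 · (-5.87645e-06 − (-0.000732422)) = -1.00909e-06.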